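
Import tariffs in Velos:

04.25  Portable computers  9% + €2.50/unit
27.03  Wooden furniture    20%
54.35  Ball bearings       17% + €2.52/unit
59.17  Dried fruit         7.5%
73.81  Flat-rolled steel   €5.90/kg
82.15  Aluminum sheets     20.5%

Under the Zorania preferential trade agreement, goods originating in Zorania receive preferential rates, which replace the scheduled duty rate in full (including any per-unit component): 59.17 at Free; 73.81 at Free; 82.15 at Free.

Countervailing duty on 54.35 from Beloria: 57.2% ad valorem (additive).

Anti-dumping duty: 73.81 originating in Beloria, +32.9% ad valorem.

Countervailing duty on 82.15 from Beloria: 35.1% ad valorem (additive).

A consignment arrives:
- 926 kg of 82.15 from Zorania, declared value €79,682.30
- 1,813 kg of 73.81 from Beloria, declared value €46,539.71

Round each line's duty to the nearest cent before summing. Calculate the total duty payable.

Line 1 (82.15, Zorania, 926 kg, €79,682.30):
Base rate for 82.15 is 20.5%.
Origin Zorania qualifies under the Velos–Zorania agreement and 82.15 is covered: preferential rate Free applies instead.
The additional-duty order on 82.15 targets Beloria, not Zorania; it does not apply.
Duty = €79,682.30 × 0% = €0.00.
Line 2 (73.81, Beloria, 1,813 kg, €46,539.71):
Base rate for 73.81 is €5.90/kg.
73.81 has an FTA preferential rate, but origin Beloria is not Zorania; base rate stands.
Additional duty on 73.81 from Beloria: +32.9% ad valorem. Applied ad valorem rate = 32.9%.
Duty = €46,539.71 × 32.9% + 1,813 × €5.90 = €26,008.26.
Total = €0.00 + €26,008.26 = €26,008.26.

€26,008.26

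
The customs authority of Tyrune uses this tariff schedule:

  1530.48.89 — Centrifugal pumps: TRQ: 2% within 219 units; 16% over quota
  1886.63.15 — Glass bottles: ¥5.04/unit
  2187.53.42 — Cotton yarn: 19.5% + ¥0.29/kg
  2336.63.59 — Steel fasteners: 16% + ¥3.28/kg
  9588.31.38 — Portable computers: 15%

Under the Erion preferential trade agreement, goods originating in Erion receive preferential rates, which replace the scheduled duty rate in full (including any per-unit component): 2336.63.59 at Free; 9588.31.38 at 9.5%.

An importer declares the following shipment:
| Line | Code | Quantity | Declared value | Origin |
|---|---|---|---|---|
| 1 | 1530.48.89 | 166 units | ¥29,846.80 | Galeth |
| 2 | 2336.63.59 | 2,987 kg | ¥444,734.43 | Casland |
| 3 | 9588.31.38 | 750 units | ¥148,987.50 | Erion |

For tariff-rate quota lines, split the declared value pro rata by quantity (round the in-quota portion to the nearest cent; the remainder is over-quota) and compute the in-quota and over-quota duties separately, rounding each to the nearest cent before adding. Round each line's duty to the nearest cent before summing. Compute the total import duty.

¥95,705.62

Line 1 (1530.48.89, Galeth, 166 units, ¥29,846.80):
Code 1530.48.89 is under a tariff-rate quota (threshold 219 units). Quantity 166 units is within the quota, so the in-quota rate 2% applies to the full value.
Duty = ¥29,846.80 × 2% = ¥596.94.
Line 2 (2336.63.59, Casland, 2,987 kg, ¥444,734.43):
Base rate for 2336.63.59 is 16% + ¥3.28/kg.
2336.63.59 has an FTA preferential rate, but origin Casland is not Erion; base rate stands.
Duty = ¥444,734.43 × 16% + 2,987 × ¥3.28 = ¥80,954.87.
Line 3 (9588.31.38, Erion, 750 units, ¥148,987.50):
Base rate for 9588.31.38 is 15%.
Origin Erion qualifies under the Tyrune–Erion agreement and 9588.31.38 is covered: preferential rate 9.5% applies instead.
Duty = ¥148,987.50 × 9.5% = ¥14,153.81.
Total = ¥596.94 + ¥80,954.87 + ¥14,153.81 = ¥95,705.62.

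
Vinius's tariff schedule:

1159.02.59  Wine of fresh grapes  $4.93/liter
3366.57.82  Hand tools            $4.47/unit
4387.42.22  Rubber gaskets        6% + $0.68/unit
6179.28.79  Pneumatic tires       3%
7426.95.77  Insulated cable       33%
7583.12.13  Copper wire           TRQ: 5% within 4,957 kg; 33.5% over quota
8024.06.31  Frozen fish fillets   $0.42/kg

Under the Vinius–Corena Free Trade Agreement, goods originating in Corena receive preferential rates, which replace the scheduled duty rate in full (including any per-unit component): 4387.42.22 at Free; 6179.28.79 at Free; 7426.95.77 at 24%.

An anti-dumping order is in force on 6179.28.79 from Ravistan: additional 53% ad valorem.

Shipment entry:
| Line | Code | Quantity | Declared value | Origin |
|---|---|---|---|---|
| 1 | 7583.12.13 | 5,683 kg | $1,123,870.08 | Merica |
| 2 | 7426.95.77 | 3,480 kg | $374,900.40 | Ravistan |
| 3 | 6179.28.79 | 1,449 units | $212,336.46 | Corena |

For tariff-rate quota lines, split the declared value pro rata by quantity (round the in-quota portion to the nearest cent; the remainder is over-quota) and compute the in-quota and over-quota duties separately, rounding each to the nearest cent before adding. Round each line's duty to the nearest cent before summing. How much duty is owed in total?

Line 1 (7583.12.13, Merica, 5,683 kg, $1,123,870.08):
Code 7583.12.13 is under a tariff-rate quota (threshold 4,957 kg). In-quota: 4,957 kg at 5%; over-quota: 726 kg at 33.5%.
Pro-rata value split: in-quota = $1,123,870.08 × 4,957/5,683 = $980,296.32; over-quota = $1,123,870.08 − $980,296.32 = $143,573.76.
In-quota duty = $980,296.32 × 5% = $49,014.82. Over-quota duty = $143,573.76 × 33.5% = $48,097.21.
Line duty = $49,014.82 + $48,097.21 = $97,112.03.
Line 2 (7426.95.77, Ravistan, 3,480 kg, $374,900.40):
Base rate for 7426.95.77 is 33%.
7426.95.77 has an FTA preferential rate, but origin Ravistan is not Corena; base rate stands.
Duty = $374,900.40 × 33% = $123,717.13.
Line 3 (6179.28.79, Corena, 1,449 units, $212,336.46):
Base rate for 6179.28.79 is 3%.
Origin Corena qualifies under the Vinius–Corena agreement and 6179.28.79 is covered: preferential rate Free applies instead.
The additional-duty order on 6179.28.79 targets Ravistan, not Corena; it does not apply.
Duty = $212,336.46 × 0% = $0.00.
Total = $97,112.03 + $123,717.13 + $0.00 = $220,829.16.

$220,829.16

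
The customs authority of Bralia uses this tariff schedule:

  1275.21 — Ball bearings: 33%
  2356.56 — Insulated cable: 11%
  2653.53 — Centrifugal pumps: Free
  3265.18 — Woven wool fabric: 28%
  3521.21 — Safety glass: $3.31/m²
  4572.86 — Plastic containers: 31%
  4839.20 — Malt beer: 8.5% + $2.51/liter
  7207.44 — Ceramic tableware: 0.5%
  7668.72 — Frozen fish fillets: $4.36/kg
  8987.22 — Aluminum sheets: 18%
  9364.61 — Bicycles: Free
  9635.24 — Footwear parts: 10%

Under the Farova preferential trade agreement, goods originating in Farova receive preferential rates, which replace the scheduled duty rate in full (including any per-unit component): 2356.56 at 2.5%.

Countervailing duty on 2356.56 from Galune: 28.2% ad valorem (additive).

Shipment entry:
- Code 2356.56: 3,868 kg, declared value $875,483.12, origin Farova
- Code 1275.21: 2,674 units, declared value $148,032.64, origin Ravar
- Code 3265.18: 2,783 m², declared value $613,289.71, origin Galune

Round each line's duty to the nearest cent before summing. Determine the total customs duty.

Line 1 (2356.56, Farova, 3,868 kg, $875,483.12):
Base rate for 2356.56 is 11%.
Origin Farova qualifies under the Bralia–Farova agreement and 2356.56 is covered: preferential rate 2.5% applies instead.
The additional-duty order on 2356.56 targets Galune, not Farova; it does not apply.
Duty = $875,483.12 × 2.5% = $21,887.08.
Line 2 (1275.21, Ravar, 2,674 units, $148,032.64):
Base rate for 1275.21 is 33%.
Duty = $148,032.64 × 33% = $48,850.77.
Line 3 (3265.18, Galune, 2,783 m², $613,289.71):
Base rate for 3265.18 is 28%.
Duty = $613,289.71 × 28% = $171,721.12.
Total = $21,887.08 + $48,850.77 + $171,721.12 = $242,458.97.

$242,458.97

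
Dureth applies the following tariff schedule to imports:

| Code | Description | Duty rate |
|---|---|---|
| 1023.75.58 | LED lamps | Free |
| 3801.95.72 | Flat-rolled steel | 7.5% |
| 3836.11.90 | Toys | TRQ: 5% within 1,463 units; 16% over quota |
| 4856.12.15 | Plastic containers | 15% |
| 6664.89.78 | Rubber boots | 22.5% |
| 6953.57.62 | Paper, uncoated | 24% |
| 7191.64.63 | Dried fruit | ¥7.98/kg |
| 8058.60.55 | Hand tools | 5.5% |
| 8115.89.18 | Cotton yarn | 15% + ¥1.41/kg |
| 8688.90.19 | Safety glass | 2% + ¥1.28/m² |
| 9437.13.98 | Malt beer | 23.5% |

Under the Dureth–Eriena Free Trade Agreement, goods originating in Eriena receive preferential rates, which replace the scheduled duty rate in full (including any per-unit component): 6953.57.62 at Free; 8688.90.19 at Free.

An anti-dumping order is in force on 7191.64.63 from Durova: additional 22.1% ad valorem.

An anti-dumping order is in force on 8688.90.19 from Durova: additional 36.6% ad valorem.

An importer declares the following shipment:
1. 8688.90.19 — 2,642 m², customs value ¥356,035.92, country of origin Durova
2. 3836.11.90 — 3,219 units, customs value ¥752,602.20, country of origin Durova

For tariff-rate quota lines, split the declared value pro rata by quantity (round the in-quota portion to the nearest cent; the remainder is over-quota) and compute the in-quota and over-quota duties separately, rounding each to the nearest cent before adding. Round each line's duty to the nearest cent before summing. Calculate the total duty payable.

¥223,602.55

Line 1 (8688.90.19, Durova, 2,642 m², ¥356,035.92):
Base rate for 8688.90.19 is 2% + ¥1.28/m².
8688.90.19 has an FTA preferential rate, but origin Durova is not Eriena; base rate stands.
Additional duty on 8688.90.19 from Durova: +36.6%. Applied ad valorem rate: 2% + 36.6% = 38.6%.
Duty = ¥356,035.92 × 38.6% + 2,642 × ¥1.28 = ¥140,811.63.
Line 2 (3836.11.90, Durova, 3,219 units, ¥752,602.20):
Code 3836.11.90 is under a tariff-rate quota (threshold 1,463 units). In-quota: 1,463 units at 5%; over-quota: 1,756 units at 16%.
Pro-rata value split: in-quota = ¥752,602.20 × 1,463/3,219 = ¥342,049.40; over-quota = ¥752,602.20 − ¥342,049.40 = ¥410,552.80.
In-quota duty = ¥342,049.40 × 5% = ¥17,102.47. Over-quota duty = ¥410,552.80 × 16% = ¥65,688.45.
Line duty = ¥17,102.47 + ¥65,688.45 = ¥82,790.92.
Total = ¥140,811.63 + ¥82,790.92 = ¥223,602.55.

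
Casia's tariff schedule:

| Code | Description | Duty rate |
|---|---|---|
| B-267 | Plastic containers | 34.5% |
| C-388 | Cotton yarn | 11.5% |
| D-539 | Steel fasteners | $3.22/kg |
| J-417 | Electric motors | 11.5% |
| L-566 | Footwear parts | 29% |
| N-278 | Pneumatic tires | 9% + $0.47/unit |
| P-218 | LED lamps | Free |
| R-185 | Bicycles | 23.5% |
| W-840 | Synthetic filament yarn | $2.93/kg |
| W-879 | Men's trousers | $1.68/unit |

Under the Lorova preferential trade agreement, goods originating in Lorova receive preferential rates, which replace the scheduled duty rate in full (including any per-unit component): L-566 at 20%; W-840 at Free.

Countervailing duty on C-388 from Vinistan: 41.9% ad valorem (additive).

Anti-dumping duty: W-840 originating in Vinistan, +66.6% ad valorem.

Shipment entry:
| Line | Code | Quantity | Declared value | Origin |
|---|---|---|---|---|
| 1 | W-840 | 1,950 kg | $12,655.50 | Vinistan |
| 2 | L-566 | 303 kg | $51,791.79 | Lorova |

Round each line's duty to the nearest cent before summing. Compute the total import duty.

Line 1 (W-840, Vinistan, 1,950 kg, $12,655.50):
Base rate for W-840 is $2.93/kg.
W-840 has an FTA preferential rate, but origin Vinistan is not Lorova; base rate stands.
Additional duty on W-840 from Vinistan: +66.6% ad valorem. Applied ad valorem rate = 66.6%.
Duty = $12,655.50 × 66.6% + 1,950 × $2.93 = $14,142.06.
Line 2 (L-566, Lorova, 303 kg, $51,791.79):
Base rate for L-566 is 29%.
Origin Lorova qualifies under the Casia–Lorova agreement and L-566 is covered: preferential rate 20% applies instead.
Duty = $51,791.79 × 20% = $10,358.36.
Total = $14,142.06 + $10,358.36 = $24,500.42.

$24,500.42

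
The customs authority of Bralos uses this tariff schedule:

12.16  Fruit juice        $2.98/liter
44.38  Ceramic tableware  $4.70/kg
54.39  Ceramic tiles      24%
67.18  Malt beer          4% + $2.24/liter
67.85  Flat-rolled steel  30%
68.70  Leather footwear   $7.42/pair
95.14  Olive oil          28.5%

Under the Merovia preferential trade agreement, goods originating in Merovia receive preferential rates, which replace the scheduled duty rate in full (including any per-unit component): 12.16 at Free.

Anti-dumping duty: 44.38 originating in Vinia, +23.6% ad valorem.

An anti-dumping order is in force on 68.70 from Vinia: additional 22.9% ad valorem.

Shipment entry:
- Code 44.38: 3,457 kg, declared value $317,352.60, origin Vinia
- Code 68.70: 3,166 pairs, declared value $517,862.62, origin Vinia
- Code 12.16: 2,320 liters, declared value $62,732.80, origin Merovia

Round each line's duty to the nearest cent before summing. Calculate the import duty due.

$233,225.37

Line 1 (44.38, Vinia, 3,457 kg, $317,352.60):
Base rate for 44.38 is $4.70/kg.
Additional duty on 44.38 from Vinia: +23.6% ad valorem. Applied ad valorem rate = 23.6%.
Duty = $317,352.60 × 23.6% + 3,457 × $4.70 = $91,143.11.
Line 2 (68.70, Vinia, 3,166 pairs, $517,862.62):
Base rate for 68.70 is $7.42/pair.
Additional duty on 68.70 from Vinia: +22.9% ad valorem. Applied ad valorem rate = 22.9%.
Duty = $517,862.62 × 22.9% + 3,166 × $7.42 = $142,082.26.
Line 3 (12.16, Merovia, 2,320 liters, $62,732.80):
Base rate for 12.16 is $2.98/liter.
Origin Merovia qualifies under the Bralos–Merovia agreement and 12.16 is covered: preferential rate Free applies instead.
Duty = $62,732.80 × 0% = $0.00.
Total = $91,143.11 + $142,082.26 + $0.00 = $233,225.37.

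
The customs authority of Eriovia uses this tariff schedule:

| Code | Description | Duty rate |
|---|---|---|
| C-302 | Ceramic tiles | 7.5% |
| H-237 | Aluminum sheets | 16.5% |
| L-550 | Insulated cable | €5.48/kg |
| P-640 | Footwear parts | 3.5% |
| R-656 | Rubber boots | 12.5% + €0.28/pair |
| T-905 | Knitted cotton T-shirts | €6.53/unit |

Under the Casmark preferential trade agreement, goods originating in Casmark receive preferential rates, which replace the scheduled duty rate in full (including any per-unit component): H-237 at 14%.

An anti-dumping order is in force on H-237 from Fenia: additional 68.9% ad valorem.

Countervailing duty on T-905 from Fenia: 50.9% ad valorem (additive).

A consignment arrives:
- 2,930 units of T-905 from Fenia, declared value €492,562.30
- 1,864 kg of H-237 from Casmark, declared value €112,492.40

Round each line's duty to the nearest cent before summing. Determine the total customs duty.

€285,596.05

Line 1 (T-905, Fenia, 2,930 units, €492,562.30):
Base rate for T-905 is €6.53/unit.
Additional duty on T-905 from Fenia: +50.9% ad valorem. Applied ad valorem rate = 50.9%.
Duty = €492,562.30 × 50.9% + 2,930 × €6.53 = €269,847.11.
Line 2 (H-237, Casmark, 1,864 kg, €112,492.40):
Base rate for H-237 is 16.5%.
Origin Casmark qualifies under the Eriovia–Casmark agreement and H-237 is covered: preferential rate 14% applies instead.
The additional-duty order on H-237 targets Fenia, not Casmark; it does not apply.
Duty = €112,492.40 × 14% = €15,748.94.
Total = €269,847.11 + €15,748.94 = €285,596.05.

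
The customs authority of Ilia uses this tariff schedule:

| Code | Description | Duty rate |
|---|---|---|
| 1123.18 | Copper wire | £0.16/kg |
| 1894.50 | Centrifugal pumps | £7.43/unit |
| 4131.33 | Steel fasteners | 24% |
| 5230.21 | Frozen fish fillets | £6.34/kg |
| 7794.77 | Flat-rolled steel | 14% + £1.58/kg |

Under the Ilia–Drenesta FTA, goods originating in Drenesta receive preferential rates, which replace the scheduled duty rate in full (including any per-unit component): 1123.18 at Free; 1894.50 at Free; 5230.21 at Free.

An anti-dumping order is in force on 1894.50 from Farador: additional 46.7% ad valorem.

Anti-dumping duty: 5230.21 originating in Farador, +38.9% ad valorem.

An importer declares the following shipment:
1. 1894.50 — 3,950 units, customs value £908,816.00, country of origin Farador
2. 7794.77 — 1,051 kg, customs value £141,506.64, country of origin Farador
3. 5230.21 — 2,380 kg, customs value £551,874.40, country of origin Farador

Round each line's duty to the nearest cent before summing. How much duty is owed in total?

£705,005.42

Line 1 (1894.50, Farador, 3,950 units, £908,816.00):
Base rate for 1894.50 is £7.43/unit.
1894.50 has an FTA preferential rate, but origin Farador is not Drenesta; base rate stands.
Additional duty on 1894.50 from Farador: +46.7% ad valorem. Applied ad valorem rate = 46.7%.
Duty = £908,816.00 × 46.7% + 3,950 × £7.43 = £453,765.57.
Line 2 (7794.77, Farador, 1,051 kg, £141,506.64):
Base rate for 7794.77 is 14% + £1.58/kg.
Duty = £141,506.64 × 14% + 1,051 × £1.58 = £21,471.51.
Line 3 (5230.21, Farador, 2,380 kg, £551,874.40):
Base rate for 5230.21 is £6.34/kg.
5230.21 has an FTA preferential rate, but origin Farador is not Drenesta; base rate stands.
Additional duty on 5230.21 from Farador: +38.9% ad valorem. Applied ad valorem rate = 38.9%.
Duty = £551,874.40 × 38.9% + 2,380 × £6.34 = £229,768.34.
Total = £453,765.57 + £21,471.51 + £229,768.34 = £705,005.42.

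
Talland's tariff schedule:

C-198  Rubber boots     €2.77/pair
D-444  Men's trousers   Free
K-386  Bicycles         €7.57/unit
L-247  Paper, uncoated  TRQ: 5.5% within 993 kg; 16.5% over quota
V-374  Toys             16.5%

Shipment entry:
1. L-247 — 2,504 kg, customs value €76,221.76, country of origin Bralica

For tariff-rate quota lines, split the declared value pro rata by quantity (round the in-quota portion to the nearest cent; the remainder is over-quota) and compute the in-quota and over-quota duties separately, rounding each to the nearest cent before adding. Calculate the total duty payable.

€9,251.63

Line 1 (L-247, Bralica, 2,504 kg, €76,221.76):
Code L-247 is under a tariff-rate quota (threshold 993 kg). In-quota: 993 kg at 5.5%; over-quota: 1,511 kg at 16.5%.
Pro-rata value split: in-quota = €76,221.76 × 993/2,504 = €30,226.92; over-quota = €76,221.76 − €30,226.92 = €45,994.84.
In-quota duty = €30,226.92 × 5.5% = €1,662.48. Over-quota duty = €45,994.84 × 16.5% = €7,589.15.
Line duty = €1,662.48 + €7,589.15 = €9,251.63.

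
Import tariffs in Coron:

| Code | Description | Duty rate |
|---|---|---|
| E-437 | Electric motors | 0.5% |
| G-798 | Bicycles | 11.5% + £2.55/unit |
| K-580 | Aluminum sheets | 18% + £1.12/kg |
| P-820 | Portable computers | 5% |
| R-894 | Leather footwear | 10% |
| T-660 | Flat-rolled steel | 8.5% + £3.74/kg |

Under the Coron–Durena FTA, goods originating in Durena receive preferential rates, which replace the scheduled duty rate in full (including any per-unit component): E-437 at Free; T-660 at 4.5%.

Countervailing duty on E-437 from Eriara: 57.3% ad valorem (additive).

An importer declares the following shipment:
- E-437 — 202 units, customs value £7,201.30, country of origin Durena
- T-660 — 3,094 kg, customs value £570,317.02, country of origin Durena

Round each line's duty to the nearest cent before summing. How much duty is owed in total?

Line 1 (E-437, Durena, 202 units, £7,201.30):
Base rate for E-437 is 0.5%.
Origin Durena qualifies under the Coron–Durena agreement and E-437 is covered: preferential rate Free applies instead.
The additional-duty order on E-437 targets Eriara, not Durena; it does not apply.
Duty = £7,201.30 × 0% = £0.00.
Line 2 (T-660, Durena, 3,094 kg, £570,317.02):
Base rate for T-660 is 8.5% + £3.74/kg.
Origin Durena qualifies under the Coron–Durena agreement and T-660 is covered: preferential rate 4.5% applies instead.
Duty = £570,317.02 × 4.5% = £25,664.27.
Total = £0.00 + £25,664.27 = £25,664.27.

£25,664.27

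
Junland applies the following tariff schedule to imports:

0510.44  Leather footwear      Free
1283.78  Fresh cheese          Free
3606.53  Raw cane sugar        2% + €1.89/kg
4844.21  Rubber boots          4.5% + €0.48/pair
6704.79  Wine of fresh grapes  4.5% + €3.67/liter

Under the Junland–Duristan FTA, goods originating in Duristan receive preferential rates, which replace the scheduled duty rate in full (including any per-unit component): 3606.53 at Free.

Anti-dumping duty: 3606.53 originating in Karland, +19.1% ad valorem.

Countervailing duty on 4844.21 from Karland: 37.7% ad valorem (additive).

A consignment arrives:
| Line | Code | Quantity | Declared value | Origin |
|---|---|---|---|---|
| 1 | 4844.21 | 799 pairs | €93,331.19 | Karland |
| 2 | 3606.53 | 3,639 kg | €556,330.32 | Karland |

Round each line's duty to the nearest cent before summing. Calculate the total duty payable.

Line 1 (4844.21, Karland, 799 pairs, €93,331.19):
Base rate for 4844.21 is 4.5% + €0.48/pair.
Additional duty on 4844.21 from Karland: +37.7%. Applied ad valorem rate: 4.5% + 37.7% = 42.2%.
Duty = €93,331.19 × 42.2% + 799 × €0.48 = €39,769.28.
Line 2 (3606.53, Karland, 3,639 kg, €556,330.32):
Base rate for 3606.53 is 2% + €1.89/kg.
3606.53 has an FTA preferential rate, but origin Karland is not Duristan; base rate stands.
Additional duty on 3606.53 from Karland: +19.1%. Applied ad valorem rate: 2% + 19.1% = 21.1%.
Duty = €556,330.32 × 21.1% + 3,639 × €1.89 = €124,263.41.
Total = €39,769.28 + €124,263.41 = €164,032.69.

€164,032.69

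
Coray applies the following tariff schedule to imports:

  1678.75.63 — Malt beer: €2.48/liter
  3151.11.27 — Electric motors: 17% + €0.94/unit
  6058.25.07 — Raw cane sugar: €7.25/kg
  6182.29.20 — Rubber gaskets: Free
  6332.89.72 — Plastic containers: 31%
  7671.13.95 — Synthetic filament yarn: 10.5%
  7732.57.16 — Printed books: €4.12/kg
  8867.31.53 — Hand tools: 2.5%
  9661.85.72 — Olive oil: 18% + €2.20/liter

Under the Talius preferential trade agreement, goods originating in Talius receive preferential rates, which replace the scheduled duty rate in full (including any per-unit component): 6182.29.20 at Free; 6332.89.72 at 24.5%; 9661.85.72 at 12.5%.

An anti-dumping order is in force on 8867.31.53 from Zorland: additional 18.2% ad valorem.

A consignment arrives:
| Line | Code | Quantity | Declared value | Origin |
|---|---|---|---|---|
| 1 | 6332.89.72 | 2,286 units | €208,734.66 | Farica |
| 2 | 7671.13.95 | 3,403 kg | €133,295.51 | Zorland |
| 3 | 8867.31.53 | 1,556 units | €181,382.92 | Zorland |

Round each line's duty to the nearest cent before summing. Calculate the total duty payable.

Line 1 (6332.89.72, Farica, 2,286 units, €208,734.66):
Base rate for 6332.89.72 is 31%.
6332.89.72 has an FTA preferential rate, but origin Farica is not Talius; base rate stands.
Duty = €208,734.66 × 31% = €64,707.74.
Line 2 (7671.13.95, Zorland, 3,403 kg, €133,295.51):
Base rate for 7671.13.95 is 10.5%.
Duty = €133,295.51 × 10.5% = €13,996.03.
Line 3 (8867.31.53, Zorland, 1,556 units, €181,382.92):
Base rate for 8867.31.53 is 2.5%.
Additional duty on 8867.31.53 from Zorland: +18.2%. Applied ad valorem rate: 2.5% + 18.2% = 20.7%.
Duty = €181,382.92 × 20.7% = €37,546.26.
Total = €64,707.74 + €13,996.03 + €37,546.26 = €116,250.03.

€116,250.03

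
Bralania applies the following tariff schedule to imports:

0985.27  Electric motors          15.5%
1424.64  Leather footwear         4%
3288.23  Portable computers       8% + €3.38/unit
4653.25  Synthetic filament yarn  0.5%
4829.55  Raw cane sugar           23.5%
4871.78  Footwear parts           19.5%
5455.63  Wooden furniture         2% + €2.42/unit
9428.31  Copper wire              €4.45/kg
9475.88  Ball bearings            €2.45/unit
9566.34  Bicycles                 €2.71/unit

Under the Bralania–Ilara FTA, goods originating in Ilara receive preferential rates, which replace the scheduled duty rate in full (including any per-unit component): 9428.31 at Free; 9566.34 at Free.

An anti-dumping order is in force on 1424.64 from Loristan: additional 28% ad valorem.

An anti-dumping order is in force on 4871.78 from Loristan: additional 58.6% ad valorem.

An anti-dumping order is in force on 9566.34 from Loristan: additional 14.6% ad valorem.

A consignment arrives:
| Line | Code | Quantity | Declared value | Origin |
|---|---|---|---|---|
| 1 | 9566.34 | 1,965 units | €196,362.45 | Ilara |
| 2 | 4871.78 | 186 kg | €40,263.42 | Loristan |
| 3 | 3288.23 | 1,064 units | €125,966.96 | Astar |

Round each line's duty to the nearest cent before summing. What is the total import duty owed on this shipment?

€45,119.41

Line 1 (9566.34, Ilara, 1,965 units, €196,362.45):
Base rate for 9566.34 is €2.71/unit.
Origin Ilara qualifies under the Bralania–Ilara agreement and 9566.34 is covered: preferential rate Free applies instead.
The additional-duty order on 9566.34 targets Loristan, not Ilara; it does not apply.
Duty = €196,362.45 × 0% = €0.00.
Line 2 (4871.78, Loristan, 186 kg, €40,263.42):
Base rate for 4871.78 is 19.5%.
Additional duty on 4871.78 from Loristan: +58.6%. Applied ad valorem rate: 19.5% + 58.6% = 78.1%.
Duty = €40,263.42 × 78.1% = €31,445.73.
Line 3 (3288.23, Astar, 1,064 units, €125,966.96):
Base rate for 3288.23 is 8% + €3.38/unit.
Duty = €125,966.96 × 8% + 1,064 × €3.38 = €13,673.68.
Total = €0.00 + €31,445.73 + €13,673.68 = €45,119.41.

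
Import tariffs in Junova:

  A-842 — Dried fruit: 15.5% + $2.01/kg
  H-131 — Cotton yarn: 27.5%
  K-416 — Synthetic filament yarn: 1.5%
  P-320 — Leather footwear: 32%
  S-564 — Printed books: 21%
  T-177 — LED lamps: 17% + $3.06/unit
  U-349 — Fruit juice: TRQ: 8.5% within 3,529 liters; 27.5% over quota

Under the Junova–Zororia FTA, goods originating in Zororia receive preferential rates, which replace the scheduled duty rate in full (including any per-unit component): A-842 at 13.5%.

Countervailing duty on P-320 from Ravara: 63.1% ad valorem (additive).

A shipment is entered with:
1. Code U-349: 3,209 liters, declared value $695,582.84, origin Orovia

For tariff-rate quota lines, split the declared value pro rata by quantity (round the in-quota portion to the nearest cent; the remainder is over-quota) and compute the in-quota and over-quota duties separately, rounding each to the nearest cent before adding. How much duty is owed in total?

Line 1 (U-349, Orovia, 3,209 liters, $695,582.84):
Code U-349 is under a tariff-rate quota (threshold 3,529 liters). Quantity 3,209 liters is within the quota, so the in-quota rate 8.5% applies to the full value.
Duty = $695,582.84 × 8.5% = $59,124.54.

$59,124.54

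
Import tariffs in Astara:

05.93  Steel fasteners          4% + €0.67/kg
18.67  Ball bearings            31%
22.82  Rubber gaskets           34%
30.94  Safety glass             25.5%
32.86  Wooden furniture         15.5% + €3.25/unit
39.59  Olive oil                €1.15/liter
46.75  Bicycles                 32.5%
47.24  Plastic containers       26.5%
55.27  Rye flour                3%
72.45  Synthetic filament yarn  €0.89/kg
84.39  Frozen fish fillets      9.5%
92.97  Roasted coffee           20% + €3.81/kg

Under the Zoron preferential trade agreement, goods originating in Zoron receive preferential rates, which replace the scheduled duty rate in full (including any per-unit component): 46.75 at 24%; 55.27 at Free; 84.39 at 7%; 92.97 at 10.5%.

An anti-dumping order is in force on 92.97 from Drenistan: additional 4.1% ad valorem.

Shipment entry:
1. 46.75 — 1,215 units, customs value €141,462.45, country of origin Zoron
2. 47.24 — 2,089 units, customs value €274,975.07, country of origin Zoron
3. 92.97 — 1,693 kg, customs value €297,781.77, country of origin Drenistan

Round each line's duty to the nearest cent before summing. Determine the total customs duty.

€185,035.12

Line 1 (46.75, Zoron, 1,215 units, €141,462.45):
Base rate for 46.75 is 32.5%.
Origin Zoron qualifies under the Astara–Zoron agreement and 46.75 is covered: preferential rate 24% applies instead.
Duty = €141,462.45 × 24% = €33,950.99.
Line 2 (47.24, Zoron, 2,089 units, €274,975.07):
Base rate for 47.24 is 26.5%.
Origin Zoron is the FTA partner but 47.24 is not on the preference list; base rate stands.
Duty = €274,975.07 × 26.5% = €72,868.39.
Line 3 (92.97, Drenistan, 1,693 kg, €297,781.77):
Base rate for 92.97 is 20% + €3.81/kg.
92.97 has an FTA preferential rate, but origin Drenistan is not Zoron; base rate stands.
Additional duty on 92.97 from Drenistan: +4.1%. Applied ad valorem rate: 20% + 4.1% = 24.1%.
Duty = €297,781.77 × 24.1% + 1,693 × €3.81 = €78,215.74.
Total = €33,950.99 + €72,868.39 + €78,215.74 = €185,035.12.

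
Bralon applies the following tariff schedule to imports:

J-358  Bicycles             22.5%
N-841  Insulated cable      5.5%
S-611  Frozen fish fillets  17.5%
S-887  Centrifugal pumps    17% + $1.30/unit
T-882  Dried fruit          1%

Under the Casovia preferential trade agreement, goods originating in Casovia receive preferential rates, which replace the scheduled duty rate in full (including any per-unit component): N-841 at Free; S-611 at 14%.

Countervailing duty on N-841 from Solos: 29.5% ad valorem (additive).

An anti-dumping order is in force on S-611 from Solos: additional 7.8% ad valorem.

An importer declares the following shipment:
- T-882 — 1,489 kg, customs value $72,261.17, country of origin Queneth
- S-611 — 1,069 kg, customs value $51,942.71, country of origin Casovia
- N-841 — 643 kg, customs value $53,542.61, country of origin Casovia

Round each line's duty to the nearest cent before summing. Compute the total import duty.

$7,994.59

Line 1 (T-882, Queneth, 1,489 kg, $72,261.17):
Base rate for T-882 is 1%.
Duty = $72,261.17 × 1% = $722.61.
Line 2 (S-611, Casovia, 1,069 kg, $51,942.71):
Base rate for S-611 is 17.5%.
Origin Casovia qualifies under the Bralon–Casovia agreement and S-611 is covered: preferential rate 14% applies instead.
The additional-duty order on S-611 targets Solos, not Casovia; it does not apply.
Duty = $51,942.71 × 14% = $7,271.98.
Line 3 (N-841, Casovia, 643 kg, $53,542.61):
Base rate for N-841 is 5.5%.
Origin Casovia qualifies under the Bralon–Casovia agreement and N-841 is covered: preferential rate Free applies instead.
The additional-duty order on N-841 targets Solos, not Casovia; it does not apply.
Duty = $53,542.61 × 0% = $0.00.
Total = $722.61 + $7,271.98 + $0.00 = $7,994.59.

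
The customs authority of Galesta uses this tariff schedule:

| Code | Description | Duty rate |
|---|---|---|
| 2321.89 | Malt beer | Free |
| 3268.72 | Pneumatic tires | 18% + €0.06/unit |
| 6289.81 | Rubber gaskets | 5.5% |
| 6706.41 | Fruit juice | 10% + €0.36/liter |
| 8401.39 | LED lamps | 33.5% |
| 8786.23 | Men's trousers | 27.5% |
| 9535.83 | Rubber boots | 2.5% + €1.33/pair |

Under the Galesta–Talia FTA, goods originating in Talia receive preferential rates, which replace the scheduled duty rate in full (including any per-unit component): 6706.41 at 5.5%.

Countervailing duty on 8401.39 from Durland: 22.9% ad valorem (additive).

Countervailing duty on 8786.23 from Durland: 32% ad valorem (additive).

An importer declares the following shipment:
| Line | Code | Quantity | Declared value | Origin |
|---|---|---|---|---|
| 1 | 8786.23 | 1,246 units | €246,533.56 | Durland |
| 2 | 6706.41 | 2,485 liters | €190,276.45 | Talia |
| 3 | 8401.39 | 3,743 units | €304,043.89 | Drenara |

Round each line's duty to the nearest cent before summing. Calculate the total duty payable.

Line 1 (8786.23, Durland, 1,246 units, €246,533.56):
Base rate for 8786.23 is 27.5%.
Additional duty on 8786.23 from Durland: +32%. Applied ad valorem rate: 27.5% + 32% = 59.5%.
Duty = €246,533.56 × 59.5% = €146,687.47.
Line 2 (6706.41, Talia, 2,485 liters, €190,276.45):
Base rate for 6706.41 is 10% + €0.36/liter.
Origin Talia qualifies under the Galesta–Talia agreement and 6706.41 is covered: preferential rate 5.5% applies instead.
Duty = €190,276.45 × 5.5% = €10,465.20.
Line 3 (8401.39, Drenara, 3,743 units, €304,043.89):
Base rate for 8401.39 is 33.5%.
The additional-duty order on 8401.39 targets Durland, not Drenara; it does not apply.
Duty = €304,043.89 × 33.5% = €101,854.70.
Total = €146,687.47 + €10,465.20 + €101,854.70 = €259,007.37.

€259,007.37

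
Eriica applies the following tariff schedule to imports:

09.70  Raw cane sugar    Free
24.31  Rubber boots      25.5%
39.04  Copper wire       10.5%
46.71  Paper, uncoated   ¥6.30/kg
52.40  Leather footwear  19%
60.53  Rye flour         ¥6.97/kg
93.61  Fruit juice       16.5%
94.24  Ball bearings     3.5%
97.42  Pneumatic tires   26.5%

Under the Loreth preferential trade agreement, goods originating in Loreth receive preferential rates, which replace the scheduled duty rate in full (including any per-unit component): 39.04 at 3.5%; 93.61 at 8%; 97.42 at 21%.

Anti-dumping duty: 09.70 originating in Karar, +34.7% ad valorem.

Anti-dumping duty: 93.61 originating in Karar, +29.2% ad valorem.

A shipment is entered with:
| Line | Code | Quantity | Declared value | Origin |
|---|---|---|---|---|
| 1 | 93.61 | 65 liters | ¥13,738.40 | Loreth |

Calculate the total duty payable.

Line 1 (93.61, Loreth, 65 liters, ¥13,738.40):
Base rate for 93.61 is 16.5%.
Origin Loreth qualifies under the Eriica–Loreth agreement and 93.61 is covered: preferential rate 8% applies instead.
The additional-duty order on 93.61 targets Karar, not Loreth; it does not apply.
Duty = ¥13,738.40 × 8% = ¥1,099.07.

¥1,099.07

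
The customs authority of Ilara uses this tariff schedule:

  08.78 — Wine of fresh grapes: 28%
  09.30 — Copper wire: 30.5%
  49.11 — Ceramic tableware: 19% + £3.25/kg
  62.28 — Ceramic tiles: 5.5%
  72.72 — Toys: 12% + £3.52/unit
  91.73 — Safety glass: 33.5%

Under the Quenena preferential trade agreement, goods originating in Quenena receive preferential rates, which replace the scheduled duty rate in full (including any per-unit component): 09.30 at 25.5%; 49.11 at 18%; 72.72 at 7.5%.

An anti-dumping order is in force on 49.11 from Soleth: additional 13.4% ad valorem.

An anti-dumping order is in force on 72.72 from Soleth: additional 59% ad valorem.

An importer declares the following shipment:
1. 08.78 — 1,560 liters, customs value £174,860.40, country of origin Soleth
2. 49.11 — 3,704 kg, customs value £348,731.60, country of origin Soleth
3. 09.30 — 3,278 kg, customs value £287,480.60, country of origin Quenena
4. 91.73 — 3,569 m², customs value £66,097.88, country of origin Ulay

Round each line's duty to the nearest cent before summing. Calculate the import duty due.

£269,438.29

Line 1 (08.78, Soleth, 1,560 liters, £174,860.40):
Base rate for 08.78 is 28%.
Duty = £174,860.40 × 28% = £48,960.91.
Line 2 (49.11, Soleth, 3,704 kg, £348,731.60):
Base rate for 49.11 is 19% + £3.25/kg.
49.11 has an FTA preferential rate, but origin Soleth is not Quenena; base rate stands.
Additional duty on 49.11 from Soleth: +13.4%. Applied ad valorem rate: 19% + 13.4% = 32.4%.
Duty = £348,731.60 × 32.4% + 3,704 × £3.25 = £125,027.04.
Line 3 (09.30, Quenena, 3,278 kg, £287,480.60):
Base rate for 09.30 is 30.5%.
Origin Quenena qualifies under the Ilara–Quenena agreement and 09.30 is covered: preferential rate 25.5% applies instead.
Duty = £287,480.60 × 25.5% = £73,307.55.
Line 4 (91.73, Ulay, 3,569 m², £66,097.88):
Base rate for 91.73 is 33.5%.
Duty = £66,097.88 × 33.5% = £22,142.79.
Total = £48,960.91 + £125,027.04 + £73,307.55 + £22,142.79 = £269,438.29.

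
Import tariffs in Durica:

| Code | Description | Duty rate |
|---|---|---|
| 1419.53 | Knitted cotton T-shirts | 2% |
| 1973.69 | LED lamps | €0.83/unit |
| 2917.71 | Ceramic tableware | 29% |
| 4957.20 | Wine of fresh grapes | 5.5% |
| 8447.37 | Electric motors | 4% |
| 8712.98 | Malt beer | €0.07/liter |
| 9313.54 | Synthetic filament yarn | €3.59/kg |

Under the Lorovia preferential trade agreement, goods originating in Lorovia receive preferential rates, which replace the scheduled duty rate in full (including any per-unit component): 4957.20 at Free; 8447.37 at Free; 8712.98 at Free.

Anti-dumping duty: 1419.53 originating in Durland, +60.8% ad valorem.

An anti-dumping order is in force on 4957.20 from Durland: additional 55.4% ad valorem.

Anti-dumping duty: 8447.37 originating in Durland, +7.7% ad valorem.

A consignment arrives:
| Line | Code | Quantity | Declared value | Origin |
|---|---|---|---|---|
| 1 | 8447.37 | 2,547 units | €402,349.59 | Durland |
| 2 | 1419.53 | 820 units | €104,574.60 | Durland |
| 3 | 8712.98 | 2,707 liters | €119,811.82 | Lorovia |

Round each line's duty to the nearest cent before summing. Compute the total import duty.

€112,747.75

Line 1 (8447.37, Durland, 2,547 units, €402,349.59):
Base rate for 8447.37 is 4%.
8447.37 has an FTA preferential rate, but origin Durland is not Lorovia; base rate stands.
Additional duty on 8447.37 from Durland: +7.7%. Applied ad valorem rate: 4% + 7.7% = 11.7%.
Duty = €402,349.59 × 11.7% = €47,074.90.
Line 2 (1419.53, Durland, 820 units, €104,574.60):
Base rate for 1419.53 is 2%.
Additional duty on 1419.53 from Durland: +60.8%. Applied ad valorem rate: 2% + 60.8% = 62.8%.
Duty = €104,574.60 × 62.8% = €65,672.85.
Line 3 (8712.98, Lorovia, 2,707 liters, €119,811.82):
Base rate for 8712.98 is €0.07/liter.
Origin Lorovia qualifies under the Durica–Lorovia agreement and 8712.98 is covered: preferential rate Free applies instead.
Duty = €119,811.82 × 0% = €0.00.
Total = €47,074.90 + €65,672.85 + €0.00 = €112,747.75.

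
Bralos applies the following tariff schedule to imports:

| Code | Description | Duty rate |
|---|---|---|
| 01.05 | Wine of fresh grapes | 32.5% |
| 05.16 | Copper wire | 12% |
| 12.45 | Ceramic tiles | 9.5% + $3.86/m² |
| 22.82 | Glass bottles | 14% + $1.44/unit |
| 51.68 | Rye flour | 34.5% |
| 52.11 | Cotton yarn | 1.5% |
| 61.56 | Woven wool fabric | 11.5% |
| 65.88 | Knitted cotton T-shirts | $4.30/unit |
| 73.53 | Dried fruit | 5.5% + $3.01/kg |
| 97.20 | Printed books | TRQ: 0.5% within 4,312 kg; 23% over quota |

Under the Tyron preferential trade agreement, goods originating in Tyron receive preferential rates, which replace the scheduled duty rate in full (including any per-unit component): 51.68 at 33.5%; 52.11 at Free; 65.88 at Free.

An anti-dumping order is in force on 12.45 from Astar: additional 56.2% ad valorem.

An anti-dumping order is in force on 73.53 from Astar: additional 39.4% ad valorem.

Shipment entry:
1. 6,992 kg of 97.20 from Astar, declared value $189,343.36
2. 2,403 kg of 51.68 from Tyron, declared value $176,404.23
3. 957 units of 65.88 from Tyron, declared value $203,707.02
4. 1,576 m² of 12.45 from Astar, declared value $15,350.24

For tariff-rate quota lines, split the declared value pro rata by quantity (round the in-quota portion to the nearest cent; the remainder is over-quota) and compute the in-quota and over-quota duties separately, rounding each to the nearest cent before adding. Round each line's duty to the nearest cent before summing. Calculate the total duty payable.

$92,539.84

Line 1 (97.20, Astar, 6,992 kg, $189,343.36):
Code 97.20 is under a tariff-rate quota (threshold 4,312 kg). In-quota: 4,312 kg at 0.5%; over-quota: 2,680 kg at 23%.
Pro-rata value split: in-quota = $189,343.36 × 4,312/6,992 = $116,768.96; over-quota = $189,343.36 − $116,768.96 = $72,574.40.
In-quota duty = $116,768.96 × 0.5% = $583.84. Over-quota duty = $72,574.40 × 23% = $16,692.11.
Line duty = $583.84 + $16,692.11 = $17,275.95.
Line 2 (51.68, Tyron, 2,403 kg, $176,404.23):
Base rate for 51.68 is 34.5%.
Origin Tyron qualifies under the Bralos–Tyron agreement and 51.68 is covered: preferential rate 33.5% applies instead.
Duty = $176,404.23 × 33.5% = $59,095.42.
Line 3 (65.88, Tyron, 957 units, $203,707.02):
Base rate for 65.88 is $4.30/unit.
Origin Tyron qualifies under the Bralos–Tyron agreement and 65.88 is covered: preferential rate Free applies instead.
Duty = $203,707.02 × 0% = $0.00.
Line 4 (12.45, Astar, 1,576 m², $15,350.24):
Base rate for 12.45 is 9.5% + $3.86/m².
Additional duty on 12.45 from Astar: +56.2%. Applied ad valorem rate: 9.5% + 56.2% = 65.7%.
Duty = $15,350.24 × 65.7% + 1,576 × $3.86 = $16,168.47.
Total = $17,275.95 + $59,095.42 + $0.00 + $16,168.47 = $92,539.84.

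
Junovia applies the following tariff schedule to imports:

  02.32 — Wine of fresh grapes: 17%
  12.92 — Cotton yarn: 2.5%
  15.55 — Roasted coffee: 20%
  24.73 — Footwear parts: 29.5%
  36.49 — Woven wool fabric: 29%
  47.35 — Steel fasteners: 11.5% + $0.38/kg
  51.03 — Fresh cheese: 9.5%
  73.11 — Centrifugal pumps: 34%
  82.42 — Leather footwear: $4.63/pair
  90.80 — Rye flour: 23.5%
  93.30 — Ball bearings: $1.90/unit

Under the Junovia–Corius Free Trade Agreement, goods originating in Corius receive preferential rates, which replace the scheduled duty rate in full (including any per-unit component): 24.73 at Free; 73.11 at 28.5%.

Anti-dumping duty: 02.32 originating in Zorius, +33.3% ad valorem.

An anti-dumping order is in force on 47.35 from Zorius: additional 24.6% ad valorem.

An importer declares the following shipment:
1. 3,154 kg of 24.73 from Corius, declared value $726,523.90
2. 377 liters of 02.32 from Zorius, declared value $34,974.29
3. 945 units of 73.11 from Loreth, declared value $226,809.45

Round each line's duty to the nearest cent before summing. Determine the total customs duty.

Line 1 (24.73, Corius, 3,154 kg, $726,523.90):
Base rate for 24.73 is 29.5%.
Origin Corius qualifies under the Junovia–Corius agreement and 24.73 is covered: preferential rate Free applies instead.
Duty = $726,523.90 × 0% = $0.00.
Line 2 (02.32, Zorius, 377 liters, $34,974.29):
Base rate for 02.32 is 17%.
Additional duty on 02.32 from Zorius: +33.3%. Applied ad valorem rate: 17% + 33.3% = 50.3%.
Duty = $34,974.29 × 50.3% = $17,592.07.
Line 3 (73.11, Loreth, 945 units, $226,809.45):
Base rate for 73.11 is 34%.
73.11 has an FTA preferential rate, but origin Loreth is not Corius; base rate stands.
Duty = $226,809.45 × 34% = $77,115.21.
Total = $0.00 + $17,592.07 + $77,115.21 = $94,707.28.

$94,707.28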